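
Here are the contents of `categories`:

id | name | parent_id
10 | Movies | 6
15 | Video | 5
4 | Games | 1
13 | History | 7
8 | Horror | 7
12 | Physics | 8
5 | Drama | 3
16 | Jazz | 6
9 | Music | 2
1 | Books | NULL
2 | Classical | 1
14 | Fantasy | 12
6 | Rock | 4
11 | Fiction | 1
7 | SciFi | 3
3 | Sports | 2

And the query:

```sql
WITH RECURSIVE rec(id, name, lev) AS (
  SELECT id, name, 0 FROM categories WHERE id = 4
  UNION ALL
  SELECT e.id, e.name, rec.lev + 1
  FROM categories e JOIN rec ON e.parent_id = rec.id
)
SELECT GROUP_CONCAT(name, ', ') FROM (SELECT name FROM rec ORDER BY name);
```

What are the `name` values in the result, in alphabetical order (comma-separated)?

Base: id=4 (Games) at lev 0.
Iteration 1: rows with parent_id in {4} -> Rock (id 6, lev 1).
Iteration 2: rows with parent_id in {6} -> Movies (id 10, lev 2), Jazz (id 16, lev 2).
Iteration 3: no rows with parent_id in {10,16}; recursion stops.

Games, Jazz, Movies, Rock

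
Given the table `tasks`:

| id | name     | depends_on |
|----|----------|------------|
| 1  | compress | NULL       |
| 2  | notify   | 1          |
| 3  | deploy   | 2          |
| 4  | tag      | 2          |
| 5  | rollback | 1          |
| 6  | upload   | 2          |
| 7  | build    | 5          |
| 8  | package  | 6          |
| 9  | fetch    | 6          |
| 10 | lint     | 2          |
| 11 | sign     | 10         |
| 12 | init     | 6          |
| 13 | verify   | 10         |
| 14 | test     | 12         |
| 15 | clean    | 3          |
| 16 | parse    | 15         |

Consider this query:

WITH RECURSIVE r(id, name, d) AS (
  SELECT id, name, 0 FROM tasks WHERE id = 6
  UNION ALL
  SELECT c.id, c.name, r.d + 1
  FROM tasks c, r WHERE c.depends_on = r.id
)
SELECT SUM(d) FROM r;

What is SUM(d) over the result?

Base: id=6 (upload) at d 0.
Iteration 1: rows with depends_on in {6} -> package (id 8, d 1), fetch (id 9, d 1), init (id 12, d 1).
Iteration 2: rows with depends_on in {8,9,12} -> test (id 14, d 2).
Iteration 3: no rows with depends_on in {14}; recursion stops.
SUM(d) = 0 + 1 + 1 + 1 + 2 = 5.

5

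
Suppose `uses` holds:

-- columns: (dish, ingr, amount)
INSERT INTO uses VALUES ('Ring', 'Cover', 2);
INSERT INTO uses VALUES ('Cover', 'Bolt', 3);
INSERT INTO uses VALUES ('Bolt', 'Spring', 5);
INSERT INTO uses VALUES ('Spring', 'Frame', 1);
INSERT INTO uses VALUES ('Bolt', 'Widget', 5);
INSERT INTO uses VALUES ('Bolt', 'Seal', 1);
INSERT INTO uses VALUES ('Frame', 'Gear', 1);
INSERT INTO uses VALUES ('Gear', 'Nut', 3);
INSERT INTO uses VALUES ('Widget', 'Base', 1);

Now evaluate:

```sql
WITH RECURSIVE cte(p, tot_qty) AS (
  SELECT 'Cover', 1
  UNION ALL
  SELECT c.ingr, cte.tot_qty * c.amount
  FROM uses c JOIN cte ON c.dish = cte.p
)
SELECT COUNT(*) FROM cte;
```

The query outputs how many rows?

Base: (Cover, tot_qty=1).
Iteration 1: components of {Cover} -> Bolt = 1*3 = 3.
Iteration 2: components of {Bolt} -> Seal = 3*1 = 3, Spring = 3*5 = 15, Widget = 3*5 = 15.
Iteration 3: components of {Seal,Spring,Widget} -> Base = 15*1 = 15, Frame = 15*1 = 15.
Iteration 4: components of {Base,Frame} -> Gear = 15*1 = 15.
Iteration 5: components of {Gear} -> Nut = 15*3 = 45.
Iteration 6: no further components; recursion stops.
Total rows emitted: 9.

9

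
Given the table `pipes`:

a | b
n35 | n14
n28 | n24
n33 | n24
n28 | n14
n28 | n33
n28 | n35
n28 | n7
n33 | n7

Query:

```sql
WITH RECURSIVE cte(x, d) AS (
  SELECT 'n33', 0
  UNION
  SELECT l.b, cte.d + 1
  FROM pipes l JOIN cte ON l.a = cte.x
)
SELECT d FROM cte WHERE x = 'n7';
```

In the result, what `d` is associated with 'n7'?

Base: (n33, d=0).
Iteration 1: edges from {n33} -> (n24, d=1), (n7, d=1).
Iteration 2: no outgoing edges from {n24,n7}; recursion stops.

1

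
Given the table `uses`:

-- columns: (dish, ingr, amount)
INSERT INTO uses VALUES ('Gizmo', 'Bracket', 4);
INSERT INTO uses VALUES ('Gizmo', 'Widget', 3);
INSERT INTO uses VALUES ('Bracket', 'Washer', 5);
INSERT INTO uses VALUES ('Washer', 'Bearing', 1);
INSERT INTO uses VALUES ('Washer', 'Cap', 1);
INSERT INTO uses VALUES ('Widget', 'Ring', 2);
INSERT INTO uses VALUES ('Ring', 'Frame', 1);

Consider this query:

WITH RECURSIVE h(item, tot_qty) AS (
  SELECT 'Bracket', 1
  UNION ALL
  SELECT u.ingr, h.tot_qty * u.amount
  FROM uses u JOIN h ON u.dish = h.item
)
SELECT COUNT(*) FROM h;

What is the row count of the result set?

4

Base: (Bracket, tot_qty=1).
Iteration 1: components of {Bracket} -> Washer = 1*5 = 5.
Iteration 2: components of {Washer} -> Bearing = 5*1 = 5, Cap = 5*1 = 5.
Iteration 3: no further components; recursion stops.
Total rows emitted: 4.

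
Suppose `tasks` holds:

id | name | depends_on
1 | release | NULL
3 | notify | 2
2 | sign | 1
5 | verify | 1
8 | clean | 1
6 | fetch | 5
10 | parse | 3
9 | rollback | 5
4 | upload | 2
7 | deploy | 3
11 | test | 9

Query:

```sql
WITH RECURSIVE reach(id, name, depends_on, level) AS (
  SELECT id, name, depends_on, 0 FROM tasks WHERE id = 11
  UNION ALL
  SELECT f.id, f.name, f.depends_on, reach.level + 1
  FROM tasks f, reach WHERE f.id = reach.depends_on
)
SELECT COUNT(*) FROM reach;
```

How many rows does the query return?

4

Base: id=11 (test), depends_on=9, level 0.
Iteration 1: join on id=9 -> rollback (id 9, depends_on=5, level 1).
Iteration 2: join on id=5 -> verify (id 5, depends_on=1, level 2).
Iteration 3: join on id=1 -> release (id 1, depends_on=NULL, level 3).
Iteration 4: depends_on is NULL; no match; recursion stops.
Total rows emitted: 4.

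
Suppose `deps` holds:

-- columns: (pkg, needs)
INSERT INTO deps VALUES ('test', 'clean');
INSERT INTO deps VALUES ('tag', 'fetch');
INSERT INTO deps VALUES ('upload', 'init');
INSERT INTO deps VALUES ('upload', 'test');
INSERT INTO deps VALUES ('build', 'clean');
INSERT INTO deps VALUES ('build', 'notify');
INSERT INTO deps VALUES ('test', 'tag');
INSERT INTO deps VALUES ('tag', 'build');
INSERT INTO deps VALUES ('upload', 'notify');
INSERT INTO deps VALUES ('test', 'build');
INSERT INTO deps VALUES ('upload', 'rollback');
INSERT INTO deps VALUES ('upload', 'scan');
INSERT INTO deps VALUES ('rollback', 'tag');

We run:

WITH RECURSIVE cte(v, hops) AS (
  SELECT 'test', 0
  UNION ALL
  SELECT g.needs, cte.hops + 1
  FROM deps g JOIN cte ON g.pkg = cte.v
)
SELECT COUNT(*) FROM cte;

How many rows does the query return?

Base: (test, hops=0).
Iteration 1: edges from {test} -> (build, hops=1), (clean, hops=1), (tag, hops=1).
Iteration 2: edges from {build,clean,tag} -> (build, hops=2), (clean, hops=2), (fetch, hops=2), (notify, hops=2).
Iteration 3: edges from {build,clean,fetch,notify} -> (clean, hops=3), (notify, hops=3).
Iteration 4: no outgoing edges from {clean,notify}; recursion stops.
Total rows emitted: 10.

10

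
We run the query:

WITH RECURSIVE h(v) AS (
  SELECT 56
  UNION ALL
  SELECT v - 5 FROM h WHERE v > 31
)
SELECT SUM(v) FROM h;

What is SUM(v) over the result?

261

Base: v=56.
Iteration 1: 56 > 31 holds -> v = 56 - 5 = 51.
Iteration 2: 51 > 31 holds -> v = 51 - 5 = 46.
Iteration 3: 46 > 31 holds -> v = 46 - 5 = 41.
Iteration 4: 41 > 31 holds -> v = 41 - 5 = 36.
Iteration 5: 36 > 31 holds -> v = 36 - 5 = 31.
Iteration 6: 31 > 31 fails; recursion stops.
SUM(v) = 56 + 51 + 46 + 41 + 36 + 31 = 261.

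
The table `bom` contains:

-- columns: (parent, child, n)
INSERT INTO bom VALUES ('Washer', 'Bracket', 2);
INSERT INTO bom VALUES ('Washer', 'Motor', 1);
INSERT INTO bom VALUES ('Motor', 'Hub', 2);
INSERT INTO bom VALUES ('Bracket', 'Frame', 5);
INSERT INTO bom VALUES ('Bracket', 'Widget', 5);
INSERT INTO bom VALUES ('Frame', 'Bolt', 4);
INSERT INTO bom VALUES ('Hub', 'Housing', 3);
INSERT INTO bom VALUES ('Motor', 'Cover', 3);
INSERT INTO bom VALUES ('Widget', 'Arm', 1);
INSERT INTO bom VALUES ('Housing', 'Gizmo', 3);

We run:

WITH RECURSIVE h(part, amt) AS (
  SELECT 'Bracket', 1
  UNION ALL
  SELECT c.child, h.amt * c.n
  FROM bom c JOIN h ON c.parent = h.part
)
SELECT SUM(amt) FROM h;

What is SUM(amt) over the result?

Base: (Bracket, amt=1).
Iteration 1: components of {Bracket} -> Frame = 1*5 = 5, Widget = 1*5 = 5.
Iteration 2: components of {Frame,Widget} -> Arm = 5*1 = 5, Bolt = 5*4 = 20.
Iteration 3: no further components; recursion stops.
SUM(amt) = 1 + 5 + 5 + 20 + 5 = 36.

36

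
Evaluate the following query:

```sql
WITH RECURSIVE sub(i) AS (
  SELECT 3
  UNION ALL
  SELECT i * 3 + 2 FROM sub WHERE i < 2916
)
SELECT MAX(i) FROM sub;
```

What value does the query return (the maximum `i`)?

Base: i=3.
Iteration 1: 3 < 2916 holds -> i = 3 * 3 + 2 = 11.
Iteration 2: 11 < 2916 holds -> i = 11 * 3 + 2 = 35.
Iteration 3: 35 < 2916 holds -> i = 35 * 3 + 2 = 107.
Iteration 4: 107 < 2916 holds -> i = 107 * 3 + 2 = 323.
Iteration 5: 323 < 2916 holds -> i = 323 * 3 + 2 = 971.
Iteration 6: 971 < 2916 holds -> i = 971 * 3 + 2 = 2915.
Iteration 7: 2915 < 2916 holds -> i = 2915 * 3 + 2 = 8747.
Iteration 8: 8747 < 2916 fails; recursion stops.
i values: 3, 11, 35, 107, 323, 971, 2915, 8747; the maximum is 8747.

8747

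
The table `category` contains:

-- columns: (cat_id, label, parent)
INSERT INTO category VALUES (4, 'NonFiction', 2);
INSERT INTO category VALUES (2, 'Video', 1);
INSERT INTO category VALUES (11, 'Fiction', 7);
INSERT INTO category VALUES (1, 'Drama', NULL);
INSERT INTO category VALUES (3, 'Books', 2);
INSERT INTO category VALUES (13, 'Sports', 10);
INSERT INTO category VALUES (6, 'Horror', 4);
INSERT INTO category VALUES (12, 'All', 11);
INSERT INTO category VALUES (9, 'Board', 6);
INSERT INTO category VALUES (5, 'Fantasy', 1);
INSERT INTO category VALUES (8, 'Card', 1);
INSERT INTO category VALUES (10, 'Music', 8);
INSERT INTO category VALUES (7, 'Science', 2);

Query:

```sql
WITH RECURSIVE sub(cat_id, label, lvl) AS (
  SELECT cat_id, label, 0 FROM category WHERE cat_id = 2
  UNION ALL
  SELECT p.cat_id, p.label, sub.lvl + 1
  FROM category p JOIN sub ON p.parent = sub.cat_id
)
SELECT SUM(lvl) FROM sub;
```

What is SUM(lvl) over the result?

Base: cat_id=2 (Video) at lvl 0.
Iteration 1: rows with parent in {2} -> Books (id 3, lvl 1), NonFiction (id 4, lvl 1), Science (id 7, lvl 1).
Iteration 2: rows with parent in {3,4,7} -> Horror (id 6, lvl 2), Fiction (id 11, lvl 2).
Iteration 3: rows with parent in {6,11} -> Board (id 9, lvl 3), All (id 12, lvl 3).
Iteration 4: no rows with parent in {9,12}; recursion stops.
SUM(lvl) = 0 + 1 + 1 + 1 + 2 + 2 + 3 + 3 = 13.

13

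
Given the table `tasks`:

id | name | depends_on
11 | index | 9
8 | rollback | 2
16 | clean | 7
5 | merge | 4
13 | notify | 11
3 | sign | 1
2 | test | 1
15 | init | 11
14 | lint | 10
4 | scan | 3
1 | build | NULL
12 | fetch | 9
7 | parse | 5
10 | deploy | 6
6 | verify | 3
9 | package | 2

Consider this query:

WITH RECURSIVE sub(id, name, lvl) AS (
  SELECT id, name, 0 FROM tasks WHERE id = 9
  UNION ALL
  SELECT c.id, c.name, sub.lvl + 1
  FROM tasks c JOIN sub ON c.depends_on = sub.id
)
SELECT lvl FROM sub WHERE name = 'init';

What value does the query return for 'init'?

2

Base: id=9 (package) at lvl 0.
Iteration 1: rows with depends_on in {9} -> index (id 11, lvl 1), fetch (id 12, lvl 1).
Iteration 2: rows with depends_on in {11,12} -> notify (id 13, lvl 2), init (id 15, lvl 2).
Iteration 3: no rows with depends_on in {13,15}; recursion stops.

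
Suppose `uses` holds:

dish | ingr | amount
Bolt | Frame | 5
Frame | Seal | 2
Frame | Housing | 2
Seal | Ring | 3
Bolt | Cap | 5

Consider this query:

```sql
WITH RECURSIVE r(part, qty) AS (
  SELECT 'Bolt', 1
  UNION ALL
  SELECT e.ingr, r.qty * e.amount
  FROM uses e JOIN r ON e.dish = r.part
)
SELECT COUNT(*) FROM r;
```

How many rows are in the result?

6

Base: (Bolt, qty=1).
Iteration 1: components of {Bolt} -> Cap = 1*5 = 5, Frame = 1*5 = 5.
Iteration 2: components of {Cap,Frame} -> Housing = 5*2 = 10, Seal = 5*2 = 10.
Iteration 3: components of {Housing,Seal} -> Ring = 10*3 = 30.
Iteration 4: no further components; recursion stops.
Total rows emitted: 6.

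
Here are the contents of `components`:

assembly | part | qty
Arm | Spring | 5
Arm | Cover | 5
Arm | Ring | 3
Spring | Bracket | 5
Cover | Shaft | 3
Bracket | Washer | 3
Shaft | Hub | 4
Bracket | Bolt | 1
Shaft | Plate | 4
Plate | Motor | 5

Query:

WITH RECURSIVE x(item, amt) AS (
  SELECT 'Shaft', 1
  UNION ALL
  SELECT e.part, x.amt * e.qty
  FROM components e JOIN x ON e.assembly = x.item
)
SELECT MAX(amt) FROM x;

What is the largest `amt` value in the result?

Base: (Shaft, amt=1).
Iteration 1: components of {Shaft} -> Hub = 1*4 = 4, Plate = 1*4 = 4.
Iteration 2: components of {Hub,Plate} -> Motor = 4*5 = 20.
Iteration 3: no further components; recursion stops.
amt values: 1, 4, 4, 20; the maximum is 20.

20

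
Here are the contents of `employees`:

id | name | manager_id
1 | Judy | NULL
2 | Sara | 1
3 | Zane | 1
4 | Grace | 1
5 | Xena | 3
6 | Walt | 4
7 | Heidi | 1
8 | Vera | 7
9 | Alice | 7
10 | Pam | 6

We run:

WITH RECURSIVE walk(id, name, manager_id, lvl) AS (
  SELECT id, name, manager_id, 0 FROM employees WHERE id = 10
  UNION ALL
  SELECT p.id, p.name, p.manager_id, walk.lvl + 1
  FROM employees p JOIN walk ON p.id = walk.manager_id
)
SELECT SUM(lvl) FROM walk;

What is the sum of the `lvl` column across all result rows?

Base: id=10 (Pam), manager_id=6, lvl 0.
Iteration 1: join on id=6 -> Walt (id 6, manager_id=4, lvl 1).
Iteration 2: join on id=4 -> Grace (id 4, manager_id=1, lvl 2).
Iteration 3: join on id=1 -> Judy (id 1, manager_id=NULL, lvl 3).
Iteration 4: manager_id is NULL; no match; recursion stops.
SUM(lvl) = 0 + 1 + 2 + 3 = 6.

6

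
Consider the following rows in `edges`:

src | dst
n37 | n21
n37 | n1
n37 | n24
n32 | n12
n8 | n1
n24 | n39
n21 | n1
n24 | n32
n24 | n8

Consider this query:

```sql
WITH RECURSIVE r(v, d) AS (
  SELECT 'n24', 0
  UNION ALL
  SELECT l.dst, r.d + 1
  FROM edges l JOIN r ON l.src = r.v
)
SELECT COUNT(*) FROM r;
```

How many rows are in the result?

Base: (n24, d=0).
Iteration 1: edges from {n24} -> (n32, d=1), (n39, d=1), (n8, d=1).
Iteration 2: edges from {n32,n39,n8} -> (n1, d=2), (n12, d=2).
Iteration 3: no outgoing edges from {n1,n12}; recursion stops.
Total rows emitted: 6.

6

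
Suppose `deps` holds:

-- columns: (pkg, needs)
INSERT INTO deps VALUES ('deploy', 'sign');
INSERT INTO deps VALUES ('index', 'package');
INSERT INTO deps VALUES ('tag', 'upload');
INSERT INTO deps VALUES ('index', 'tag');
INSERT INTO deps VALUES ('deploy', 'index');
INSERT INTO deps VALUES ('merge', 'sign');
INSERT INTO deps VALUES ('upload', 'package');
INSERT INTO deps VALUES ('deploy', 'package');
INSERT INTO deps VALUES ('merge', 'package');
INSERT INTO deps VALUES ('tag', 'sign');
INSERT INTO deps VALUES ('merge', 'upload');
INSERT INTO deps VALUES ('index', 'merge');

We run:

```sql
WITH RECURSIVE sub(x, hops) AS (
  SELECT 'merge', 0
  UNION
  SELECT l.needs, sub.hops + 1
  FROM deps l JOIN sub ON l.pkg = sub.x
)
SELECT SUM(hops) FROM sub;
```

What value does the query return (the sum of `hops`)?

5

Base: (merge, hops=0).
Iteration 1: edges from {merge} -> (package, hops=1), (sign, hops=1), (upload, hops=1).
Iteration 2: edges from {package,sign,upload} -> (package, hops=2).
Iteration 3: no outgoing edges from {package}; recursion stops.
SUM(hops) = 0 + 1 + 1 + 1 + 2 = 5.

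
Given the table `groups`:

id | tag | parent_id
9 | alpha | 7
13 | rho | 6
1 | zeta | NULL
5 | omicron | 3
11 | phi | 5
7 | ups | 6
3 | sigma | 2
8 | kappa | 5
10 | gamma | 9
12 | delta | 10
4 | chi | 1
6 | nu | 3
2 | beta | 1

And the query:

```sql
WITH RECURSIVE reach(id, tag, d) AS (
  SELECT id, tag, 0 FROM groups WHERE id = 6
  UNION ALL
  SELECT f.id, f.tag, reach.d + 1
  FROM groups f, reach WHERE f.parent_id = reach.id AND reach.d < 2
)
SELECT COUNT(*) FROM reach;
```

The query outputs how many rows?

Base: id=6 (nu) at d 0.
Iteration 1: rows with parent_id in {6} -> ups (id 7, d 1), rho (id 13, d 1).
Iteration 2: rows with parent_id in {7,13} -> alpha (id 9, d 2).
Iteration 3: d < 2 fails for all current rows; recursion stops.
Total rows emitted: 4.

4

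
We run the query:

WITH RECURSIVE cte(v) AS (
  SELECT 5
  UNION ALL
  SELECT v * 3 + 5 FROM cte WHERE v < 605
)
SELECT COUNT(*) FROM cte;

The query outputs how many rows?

Base: v=5.
Iteration 1: 5 < 605 holds -> v = 5 * 3 + 5 = 20.
Iteration 2: 20 < 605 holds -> v = 20 * 3 + 5 = 65.
Iteration 3: 65 < 605 holds -> v = 65 * 3 + 5 = 200.
Iteration 4: 200 < 605 holds -> v = 200 * 3 + 5 = 605.
Iteration 5: 605 < 605 fails; recursion stops.
Total rows emitted: 5.

5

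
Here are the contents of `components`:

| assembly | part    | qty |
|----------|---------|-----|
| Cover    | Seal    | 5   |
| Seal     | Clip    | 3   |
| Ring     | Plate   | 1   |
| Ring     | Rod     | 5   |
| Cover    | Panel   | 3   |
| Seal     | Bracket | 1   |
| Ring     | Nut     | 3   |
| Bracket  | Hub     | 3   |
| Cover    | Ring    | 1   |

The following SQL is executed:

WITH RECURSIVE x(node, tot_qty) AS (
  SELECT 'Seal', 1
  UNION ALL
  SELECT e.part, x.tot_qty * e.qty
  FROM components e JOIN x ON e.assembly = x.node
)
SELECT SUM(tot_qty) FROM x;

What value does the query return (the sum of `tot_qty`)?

Base: (Seal, tot_qty=1).
Iteration 1: components of {Seal} -> Bracket = 1*1 = 1, Clip = 1*3 = 3.
Iteration 2: components of {Bracket,Clip} -> Hub = 1*3 = 3.
Iteration 3: no further components; recursion stops.
SUM(tot_qty) = 1 + 1 + 3 + 3 = 8.

8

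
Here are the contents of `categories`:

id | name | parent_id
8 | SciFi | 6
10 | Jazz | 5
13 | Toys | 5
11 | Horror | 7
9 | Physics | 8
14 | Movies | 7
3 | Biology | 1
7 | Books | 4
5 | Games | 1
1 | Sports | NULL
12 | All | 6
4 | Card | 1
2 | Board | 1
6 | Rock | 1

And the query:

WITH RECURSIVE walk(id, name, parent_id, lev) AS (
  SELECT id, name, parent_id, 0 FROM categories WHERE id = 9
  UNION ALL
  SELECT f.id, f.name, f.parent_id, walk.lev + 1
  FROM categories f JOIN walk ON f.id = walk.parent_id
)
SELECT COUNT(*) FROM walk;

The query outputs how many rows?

4

Base: id=9 (Physics), parent_id=8, lev 0.
Iteration 1: join on id=8 -> SciFi (id 8, parent_id=6, lev 1).
Iteration 2: join on id=6 -> Rock (id 6, parent_id=1, lev 2).
Iteration 3: join on id=1 -> Sports (id 1, parent_id=NULL, lev 3).
Iteration 4: parent_id is NULL; no match; recursion stops.
Total rows emitted: 4.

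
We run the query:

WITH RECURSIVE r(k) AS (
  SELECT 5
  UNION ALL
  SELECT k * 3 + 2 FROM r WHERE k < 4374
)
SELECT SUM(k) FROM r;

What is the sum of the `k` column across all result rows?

Base: k=5.
Iteration 1: 5 < 4374 holds -> k = 5 * 3 + 2 = 17.
Iteration 2: 17 < 4374 holds -> k = 17 * 3 + 2 = 53.
Iteration 3: 53 < 4374 holds -> k = 53 * 3 + 2 = 161.
Iteration 4: 161 < 4374 holds -> k = 161 * 3 + 2 = 485.
Iteration 5: 485 < 4374 holds -> k = 485 * 3 + 2 = 1457.
Iteration 6: 1457 < 4374 holds -> k = 1457 * 3 + 2 = 4373.
Iteration 7: 4373 < 4374 holds -> k = 4373 * 3 + 2 = 13121.
Iteration 8: 13121 < 4374 fails; recursion stops.
SUM(k) = 5 + 17 + 53 + 161 + 485 + 1457 + 4373 + 13121 = 19672.

19672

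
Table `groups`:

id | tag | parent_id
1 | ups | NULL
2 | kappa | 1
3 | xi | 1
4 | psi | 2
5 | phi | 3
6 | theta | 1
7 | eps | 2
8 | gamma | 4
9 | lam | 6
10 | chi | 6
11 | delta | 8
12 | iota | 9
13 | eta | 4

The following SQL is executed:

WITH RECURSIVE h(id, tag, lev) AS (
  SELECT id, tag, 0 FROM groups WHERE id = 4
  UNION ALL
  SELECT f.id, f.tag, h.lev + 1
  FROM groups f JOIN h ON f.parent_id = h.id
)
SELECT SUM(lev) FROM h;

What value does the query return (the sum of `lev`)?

4

Base: id=4 (psi) at lev 0.
Iteration 1: rows with parent_id in {4} -> gamma (id 8, lev 1), eta (id 13, lev 1).
Iteration 2: rows with parent_id in {8,13} -> delta (id 11, lev 2).
Iteration 3: no rows with parent_id in {11}; recursion stops.
SUM(lev) = 0 + 1 + 1 + 2 = 4.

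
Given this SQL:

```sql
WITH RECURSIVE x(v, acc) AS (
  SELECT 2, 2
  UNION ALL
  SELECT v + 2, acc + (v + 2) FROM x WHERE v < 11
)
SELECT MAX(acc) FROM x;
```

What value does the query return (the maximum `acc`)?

42

Base: v=2, acc=2.
Iteration 1: 2 < 11 holds -> v = 2 + 2 = 4, acc = 2 + 4 = 6.
Iteration 2: 4 < 11 holds -> v = 4 + 2 = 6, acc = 6 + 6 = 12.
Iteration 3: 6 < 11 holds -> v = 6 + 2 = 8, acc = 12 + 8 = 20.
Iteration 4: 8 < 11 holds -> v = 8 + 2 = 10, acc = 20 + 10 = 30.
Iteration 5: 10 < 11 holds -> v = 10 + 2 = 12, acc = 30 + 12 = 42.
Iteration 6: 12 < 11 fails; recursion stops.
acc values: 2, 6, 12, 20, 30, 42; the maximum is 42.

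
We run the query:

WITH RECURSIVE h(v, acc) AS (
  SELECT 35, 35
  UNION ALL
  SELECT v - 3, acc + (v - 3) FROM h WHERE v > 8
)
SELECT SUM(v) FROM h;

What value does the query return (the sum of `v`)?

Base: v=35, acc=35.
Iteration 1: 35 > 8 holds -> v = 35 - 3 = 32, acc = 35 + 32 = 67.
Iteration 2: 32 > 8 holds -> v = 32 - 3 = 29, acc = 67 + 29 = 96.
Iteration 3: 29 > 8 holds -> v = 29 - 3 = 26, acc = 96 + 26 = 122.
Iteration 4: 26 > 8 holds -> v = 26 - 3 = 23, acc = 122 + 23 = 145.
Iteration 5: 23 > 8 holds -> v = 23 - 3 = 20, acc = 145 + 20 = 165.
Iteration 6: 20 > 8 holds -> v = 20 - 3 = 17, acc = 165 + 17 = 182.
Iteration 7: 17 > 8 holds -> v = 17 - 3 = 14, acc = 182 + 14 = 196.
Iteration 8: 14 > 8 holds -> v = 14 - 3 = 11, acc = 196 + 11 = 207.
Iteration 9: 11 > 8 holds -> v = 11 - 3 = 8, acc = 207 + 8 = 215.
Iteration 10: 8 > 8 fails; recursion stops.
SUM(v) = 35 + 32 + 29 + 26 + 23 + 20 + 17 + 14 + 11 + 8 = 215.

215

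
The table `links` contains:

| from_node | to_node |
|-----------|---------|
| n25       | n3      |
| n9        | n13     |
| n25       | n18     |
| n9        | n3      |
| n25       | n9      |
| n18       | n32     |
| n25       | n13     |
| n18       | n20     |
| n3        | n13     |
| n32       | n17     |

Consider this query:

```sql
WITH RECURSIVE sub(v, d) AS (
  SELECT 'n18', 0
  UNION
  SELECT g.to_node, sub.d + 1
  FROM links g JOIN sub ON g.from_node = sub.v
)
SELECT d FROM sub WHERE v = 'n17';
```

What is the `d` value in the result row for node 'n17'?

2

Base: (n18, d=0).
Iteration 1: edges from {n18} -> (n20, d=1), (n32, d=1).
Iteration 2: edges from {n20,n32} -> (n17, d=2).
Iteration 3: no outgoing edges from {n17}; recursion stops.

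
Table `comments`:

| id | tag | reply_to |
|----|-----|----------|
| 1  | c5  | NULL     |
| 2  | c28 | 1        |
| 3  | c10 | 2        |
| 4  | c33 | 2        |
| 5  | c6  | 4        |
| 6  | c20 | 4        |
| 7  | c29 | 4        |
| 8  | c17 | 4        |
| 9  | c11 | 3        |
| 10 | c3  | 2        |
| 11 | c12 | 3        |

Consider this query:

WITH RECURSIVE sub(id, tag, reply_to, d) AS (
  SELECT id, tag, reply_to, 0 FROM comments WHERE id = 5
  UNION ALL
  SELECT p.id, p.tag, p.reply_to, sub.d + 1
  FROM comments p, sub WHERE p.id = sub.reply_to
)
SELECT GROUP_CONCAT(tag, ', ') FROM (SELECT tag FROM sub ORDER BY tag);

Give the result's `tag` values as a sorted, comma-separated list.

Base: id=5 (c6), reply_to=4, d 0.
Iteration 1: join on id=4 -> c33 (id 4, reply_to=2, d 1).
Iteration 2: join on id=2 -> c28 (id 2, reply_to=1, d 2).
Iteration 3: join on id=1 -> c5 (id 1, reply_to=NULL, d 3).
Iteration 4: reply_to is NULL; no match; recursion stops.

c28, c33, c5, c6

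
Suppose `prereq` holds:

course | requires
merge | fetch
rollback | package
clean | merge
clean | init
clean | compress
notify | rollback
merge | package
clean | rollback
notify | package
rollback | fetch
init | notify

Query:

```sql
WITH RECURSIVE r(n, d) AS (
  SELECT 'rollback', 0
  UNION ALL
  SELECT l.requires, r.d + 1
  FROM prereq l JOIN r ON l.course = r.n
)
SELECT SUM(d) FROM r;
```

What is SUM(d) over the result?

2

Base: (rollback, d=0).
Iteration 1: edges from {rollback} -> (fetch, d=1), (package, d=1).
Iteration 2: no outgoing edges from {fetch,package}; recursion stops.
SUM(d) = 0 + 1 + 1 = 2.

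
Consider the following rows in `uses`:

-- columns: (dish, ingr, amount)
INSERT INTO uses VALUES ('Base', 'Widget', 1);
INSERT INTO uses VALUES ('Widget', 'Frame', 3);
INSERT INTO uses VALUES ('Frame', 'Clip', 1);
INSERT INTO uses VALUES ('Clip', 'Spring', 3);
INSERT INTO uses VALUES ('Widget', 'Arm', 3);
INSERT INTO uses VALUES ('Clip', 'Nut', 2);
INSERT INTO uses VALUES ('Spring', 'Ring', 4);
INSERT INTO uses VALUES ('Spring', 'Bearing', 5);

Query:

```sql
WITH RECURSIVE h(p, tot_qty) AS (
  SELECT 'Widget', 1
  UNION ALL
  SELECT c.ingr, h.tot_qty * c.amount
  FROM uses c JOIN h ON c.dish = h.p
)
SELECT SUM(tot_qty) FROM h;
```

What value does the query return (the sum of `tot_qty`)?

106

Base: (Widget, tot_qty=1).
Iteration 1: components of {Widget} -> Arm = 1*3 = 3, Frame = 1*3 = 3.
Iteration 2: components of {Arm,Frame} -> Clip = 3*1 = 3.
Iteration 3: components of {Clip} -> Nut = 3*2 = 6, Spring = 3*3 = 9.
Iteration 4: components of {Nut,Spring} -> Bearing = 9*5 = 45, Ring = 9*4 = 36.
Iteration 5: no further components; recursion stops.
SUM(tot_qty) = 1 + 3 + 3 + 3 + 9 + 6 + 36 + 45 = 106.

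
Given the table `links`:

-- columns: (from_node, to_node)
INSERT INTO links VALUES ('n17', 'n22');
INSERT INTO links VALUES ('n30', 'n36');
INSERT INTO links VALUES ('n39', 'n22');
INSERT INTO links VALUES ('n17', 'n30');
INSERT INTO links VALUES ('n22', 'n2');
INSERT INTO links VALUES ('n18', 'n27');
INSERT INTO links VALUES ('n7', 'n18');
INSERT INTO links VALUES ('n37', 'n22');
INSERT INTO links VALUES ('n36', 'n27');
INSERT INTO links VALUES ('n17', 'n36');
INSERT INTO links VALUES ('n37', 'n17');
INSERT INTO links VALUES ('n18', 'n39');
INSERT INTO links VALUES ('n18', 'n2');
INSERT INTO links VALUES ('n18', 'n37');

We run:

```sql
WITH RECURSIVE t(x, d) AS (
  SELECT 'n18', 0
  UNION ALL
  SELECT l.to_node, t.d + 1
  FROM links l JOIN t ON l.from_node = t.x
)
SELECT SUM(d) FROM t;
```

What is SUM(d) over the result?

Base: (n18, d=0).
Iteration 1: edges from {n18} -> (n2, d=1), (n27, d=1), (n37, d=1), (n39, d=1).
Iteration 2: edges from {n2,n27,n37,n39} -> (n17, d=2), (n22, d=2) x2. [UNION ALL keeps all 3 new rows, including repeats]
Iteration 3: edges from {n17,n22} -> (n2, d=3) x2, (n22, d=3), (n30, d=3), (n36, d=3). [UNION ALL keeps all 5 new rows, including repeats]
Iteration 4: edges from {n2,n22,n30,n36} -> (n2, d=4), (n27, d=4), (n36, d=4).
Iteration 5: edges from {n2,n27,n36} -> (n27, d=5).
Iteration 6: no outgoing edges from {n27}; recursion stops.
SUM(d) = 0 + 1 + 1 + 1 + 1 + 2 + 2 + 2 + 3 + 3 + 3 + 3 + 3 + 4 + ... (17 terms) = 42.

42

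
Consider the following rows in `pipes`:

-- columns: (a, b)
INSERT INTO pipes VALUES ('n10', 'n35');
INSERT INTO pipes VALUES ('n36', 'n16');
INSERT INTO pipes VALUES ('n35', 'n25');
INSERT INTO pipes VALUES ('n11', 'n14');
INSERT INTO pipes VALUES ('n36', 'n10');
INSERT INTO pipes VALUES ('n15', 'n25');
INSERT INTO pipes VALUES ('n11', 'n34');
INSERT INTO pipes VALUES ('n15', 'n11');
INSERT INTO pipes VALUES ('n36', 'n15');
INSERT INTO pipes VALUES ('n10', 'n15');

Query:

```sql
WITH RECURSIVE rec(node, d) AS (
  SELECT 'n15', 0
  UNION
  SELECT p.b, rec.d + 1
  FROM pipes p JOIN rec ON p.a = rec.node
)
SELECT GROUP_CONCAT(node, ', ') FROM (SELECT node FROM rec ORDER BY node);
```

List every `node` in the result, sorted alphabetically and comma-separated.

Base: (n15, d=0).
Iteration 1: edges from {n15} -> (n11, d=1), (n25, d=1).
Iteration 2: edges from {n11,n25} -> (n14, d=2), (n34, d=2).
Iteration 3: no outgoing edges from {n14,n34}; recursion stops.

n11, n14, n15, n25, n34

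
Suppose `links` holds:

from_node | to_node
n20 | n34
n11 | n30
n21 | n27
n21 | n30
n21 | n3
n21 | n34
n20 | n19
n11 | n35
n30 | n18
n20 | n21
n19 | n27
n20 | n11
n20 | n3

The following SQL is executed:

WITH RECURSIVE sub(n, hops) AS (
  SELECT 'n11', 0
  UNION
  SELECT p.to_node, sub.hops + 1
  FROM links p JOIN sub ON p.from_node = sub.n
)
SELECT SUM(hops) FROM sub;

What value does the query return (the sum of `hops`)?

4

Base: (n11, hops=0).
Iteration 1: edges from {n11} -> (n30, hops=1), (n35, hops=1).
Iteration 2: edges from {n30,n35} -> (n18, hops=2).
Iteration 3: no outgoing edges from {n18}; recursion stops.
SUM(hops) = 0 + 1 + 1 + 2 = 4.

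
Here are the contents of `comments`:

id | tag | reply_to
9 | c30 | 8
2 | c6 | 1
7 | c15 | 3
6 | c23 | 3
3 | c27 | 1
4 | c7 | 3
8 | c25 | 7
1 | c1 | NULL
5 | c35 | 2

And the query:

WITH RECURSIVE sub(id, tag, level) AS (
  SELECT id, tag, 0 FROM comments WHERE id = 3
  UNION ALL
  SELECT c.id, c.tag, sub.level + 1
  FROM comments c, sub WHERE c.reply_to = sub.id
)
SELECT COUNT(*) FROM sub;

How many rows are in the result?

6

Base: id=3 (c27) at level 0.
Iteration 1: rows with reply_to in {3} -> c7 (id 4, level 1), c23 (id 6, level 1), c15 (id 7, level 1).
Iteration 2: rows with reply_to in {4,6,7} -> c25 (id 8, level 2).
Iteration 3: rows with reply_to in {8} -> c30 (id 9, level 3).
Iteration 4: no rows with reply_to in {9}; recursion stops.
Total rows emitted: 6.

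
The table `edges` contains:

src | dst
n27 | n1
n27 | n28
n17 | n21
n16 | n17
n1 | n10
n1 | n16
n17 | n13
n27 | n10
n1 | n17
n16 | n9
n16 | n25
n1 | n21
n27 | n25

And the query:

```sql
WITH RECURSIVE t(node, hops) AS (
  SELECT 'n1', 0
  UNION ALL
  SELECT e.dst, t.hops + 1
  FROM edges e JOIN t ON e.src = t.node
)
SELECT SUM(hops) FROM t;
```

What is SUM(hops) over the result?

Base: (n1, hops=0).
Iteration 1: edges from {n1} -> (n10, hops=1), (n16, hops=1), (n17, hops=1), (n21, hops=1).
Iteration 2: edges from {n10,n16,n17,n21} -> (n13, hops=2), (n17, hops=2), (n21, hops=2), (n25, hops=2), (n9, hops=2).
Iteration 3: edges from {n13,n17,n21,n25,n9} -> (n13, hops=3), (n21, hops=3).
Iteration 4: no outgoing edges from {n13,n21}; recursion stops.
SUM(hops) = 0 + 1 + 1 + 1 + 1 + 2 + 2 + 2 + 2 + 2 + 3 + 3 = 20.

20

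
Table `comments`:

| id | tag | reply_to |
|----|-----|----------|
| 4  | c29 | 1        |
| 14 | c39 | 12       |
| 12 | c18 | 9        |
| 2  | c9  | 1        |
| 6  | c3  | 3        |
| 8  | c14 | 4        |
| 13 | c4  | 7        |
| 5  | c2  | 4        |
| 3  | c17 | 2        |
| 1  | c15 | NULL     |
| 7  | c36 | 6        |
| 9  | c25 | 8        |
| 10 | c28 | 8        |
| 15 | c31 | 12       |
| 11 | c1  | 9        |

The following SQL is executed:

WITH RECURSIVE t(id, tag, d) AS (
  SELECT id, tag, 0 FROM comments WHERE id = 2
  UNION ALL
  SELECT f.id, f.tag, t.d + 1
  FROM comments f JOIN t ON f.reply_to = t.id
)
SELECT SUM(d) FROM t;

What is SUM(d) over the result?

10

Base: id=2 (c9) at d 0.
Iteration 1: rows with reply_to in {2} -> c17 (id 3, d 1).
Iteration 2: rows with reply_to in {3} -> c3 (id 6, d 2).
Iteration 3: rows with reply_to in {6} -> c36 (id 7, d 3).
Iteration 4: rows with reply_to in {7} -> c4 (id 13, d 4).
Iteration 5: no rows with reply_to in {13}; recursion stops.
SUM(d) = 0 + 1 + 2 + 3 + 4 = 10.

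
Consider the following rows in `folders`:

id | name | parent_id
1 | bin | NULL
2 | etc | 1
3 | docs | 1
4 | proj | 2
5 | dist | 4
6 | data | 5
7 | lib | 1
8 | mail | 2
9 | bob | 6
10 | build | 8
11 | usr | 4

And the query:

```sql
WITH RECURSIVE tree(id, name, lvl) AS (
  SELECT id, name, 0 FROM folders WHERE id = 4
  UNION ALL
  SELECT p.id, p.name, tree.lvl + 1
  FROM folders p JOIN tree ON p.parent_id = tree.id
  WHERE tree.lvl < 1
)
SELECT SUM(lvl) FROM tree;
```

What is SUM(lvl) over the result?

2

Base: id=4 (proj) at lvl 0.
Iteration 1: rows with parent_id in {4} -> dist (id 5, lvl 1), usr (id 11, lvl 1).
Iteration 2: lvl < 1 fails for all current rows; recursion stops.
SUM(lvl) = 0 + 1 + 1 = 2.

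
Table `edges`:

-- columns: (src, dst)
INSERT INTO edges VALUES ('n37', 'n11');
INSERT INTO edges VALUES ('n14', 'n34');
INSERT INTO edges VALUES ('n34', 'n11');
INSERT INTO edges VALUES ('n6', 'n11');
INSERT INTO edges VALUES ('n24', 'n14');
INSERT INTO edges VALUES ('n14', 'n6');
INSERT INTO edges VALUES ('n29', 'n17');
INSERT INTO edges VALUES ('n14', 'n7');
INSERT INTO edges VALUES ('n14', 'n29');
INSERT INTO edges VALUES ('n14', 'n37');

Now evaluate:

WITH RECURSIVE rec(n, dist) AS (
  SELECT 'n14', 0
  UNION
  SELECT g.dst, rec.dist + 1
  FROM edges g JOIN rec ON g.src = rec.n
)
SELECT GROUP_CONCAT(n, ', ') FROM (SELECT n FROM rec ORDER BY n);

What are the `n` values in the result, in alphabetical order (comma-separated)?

Base: (n14, dist=0).
Iteration 1: edges from {n14} -> (n29, dist=1), (n34, dist=1), (n37, dist=1), (n6, dist=1), (n7, dist=1).
Iteration 2: edges from {n29,n34,n37,n6,n7} -> (n11, dist=2), (n17, dist=2). [UNION drops 2 duplicate row(s)]
Iteration 3: no outgoing edges from {n11,n17}; recursion stops.

n11, n14, n17, n29, n34, n37, n6, n7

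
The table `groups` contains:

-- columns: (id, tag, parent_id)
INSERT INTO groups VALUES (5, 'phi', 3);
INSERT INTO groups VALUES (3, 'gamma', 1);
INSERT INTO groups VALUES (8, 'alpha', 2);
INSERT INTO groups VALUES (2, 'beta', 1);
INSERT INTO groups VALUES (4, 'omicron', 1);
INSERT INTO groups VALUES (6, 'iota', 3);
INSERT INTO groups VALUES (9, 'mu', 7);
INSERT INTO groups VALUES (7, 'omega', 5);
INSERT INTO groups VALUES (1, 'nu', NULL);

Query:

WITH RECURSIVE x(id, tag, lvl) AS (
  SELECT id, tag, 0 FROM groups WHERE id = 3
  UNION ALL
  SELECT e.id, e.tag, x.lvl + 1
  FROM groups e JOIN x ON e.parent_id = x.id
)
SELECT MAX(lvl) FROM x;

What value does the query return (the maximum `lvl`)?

3

Base: id=3 (gamma) at lvl 0.
Iteration 1: rows with parent_id in {3} -> phi (id 5, lvl 1), iota (id 6, lvl 1).
Iteration 2: rows with parent_id in {5,6} -> omega (id 7, lvl 2).
Iteration 3: rows with parent_id in {7} -> mu (id 9, lvl 3).
Iteration 4: no rows with parent_id in {9}; recursion stops.
lvl values: 0, 1, 1, 2, 3; the maximum is 3.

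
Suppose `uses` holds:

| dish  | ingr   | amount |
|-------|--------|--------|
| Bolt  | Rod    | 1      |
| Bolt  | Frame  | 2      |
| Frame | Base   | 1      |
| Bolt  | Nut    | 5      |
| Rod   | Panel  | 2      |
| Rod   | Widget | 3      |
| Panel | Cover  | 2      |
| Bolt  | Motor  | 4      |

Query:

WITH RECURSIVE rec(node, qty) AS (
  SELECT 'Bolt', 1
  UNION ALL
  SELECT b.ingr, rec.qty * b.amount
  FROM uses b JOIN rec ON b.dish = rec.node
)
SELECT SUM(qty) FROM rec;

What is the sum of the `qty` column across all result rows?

24

Base: (Bolt, qty=1).
Iteration 1: components of {Bolt} -> Frame = 1*2 = 2, Motor = 1*4 = 4, Nut = 1*5 = 5, Rod = 1*1 = 1.
Iteration 2: components of {Frame,Motor,Nut,Rod} -> Base = 2*1 = 2, Panel = 1*2 = 2, Widget = 1*3 = 3.
Iteration 3: components of {Base,Panel,Widget} -> Cover = 2*2 = 4.
Iteration 4: no further components; recursion stops.
SUM(qty) = 1 + 1 + 2 + 5 + 4 + 2 + 3 + 2 + 4 = 24.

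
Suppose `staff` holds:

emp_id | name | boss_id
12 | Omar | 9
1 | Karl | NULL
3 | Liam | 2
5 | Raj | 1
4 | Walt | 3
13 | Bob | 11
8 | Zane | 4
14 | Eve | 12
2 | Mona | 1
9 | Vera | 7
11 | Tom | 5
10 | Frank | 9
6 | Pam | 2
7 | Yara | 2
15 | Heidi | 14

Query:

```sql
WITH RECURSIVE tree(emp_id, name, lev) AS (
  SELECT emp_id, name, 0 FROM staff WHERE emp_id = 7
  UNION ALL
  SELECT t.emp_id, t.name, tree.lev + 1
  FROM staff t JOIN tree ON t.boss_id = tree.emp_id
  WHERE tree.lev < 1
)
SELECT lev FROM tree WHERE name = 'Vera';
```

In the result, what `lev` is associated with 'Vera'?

Base: emp_id=7 (Yara) at lev 0.
Iteration 1: rows with boss_id in {7} -> Vera (id 9, lev 1).
Iteration 2: lev < 1 fails for all current rows; recursion stops.

1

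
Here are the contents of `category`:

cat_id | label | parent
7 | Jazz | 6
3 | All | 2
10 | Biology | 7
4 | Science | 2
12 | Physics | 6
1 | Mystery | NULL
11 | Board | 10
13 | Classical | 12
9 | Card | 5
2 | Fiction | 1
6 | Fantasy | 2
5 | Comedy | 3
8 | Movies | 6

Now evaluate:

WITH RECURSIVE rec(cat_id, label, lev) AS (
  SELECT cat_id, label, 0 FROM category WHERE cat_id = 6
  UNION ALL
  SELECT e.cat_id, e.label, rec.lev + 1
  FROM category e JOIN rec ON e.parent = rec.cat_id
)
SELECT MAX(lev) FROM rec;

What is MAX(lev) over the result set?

3

Base: cat_id=6 (Fantasy) at lev 0.
Iteration 1: rows with parent in {6} -> Jazz (id 7, lev 1), Movies (id 8, lev 1), Physics (id 12, lev 1).
Iteration 2: rows with parent in {7,8,12} -> Biology (id 10, lev 2), Classical (id 13, lev 2).
Iteration 3: rows with parent in {10,13} -> Board (id 11, lev 3).
Iteration 4: no rows with parent in {11}; recursion stops.
lev values: 0, 1, 1, 1, 2, 2, 3; the maximum is 3.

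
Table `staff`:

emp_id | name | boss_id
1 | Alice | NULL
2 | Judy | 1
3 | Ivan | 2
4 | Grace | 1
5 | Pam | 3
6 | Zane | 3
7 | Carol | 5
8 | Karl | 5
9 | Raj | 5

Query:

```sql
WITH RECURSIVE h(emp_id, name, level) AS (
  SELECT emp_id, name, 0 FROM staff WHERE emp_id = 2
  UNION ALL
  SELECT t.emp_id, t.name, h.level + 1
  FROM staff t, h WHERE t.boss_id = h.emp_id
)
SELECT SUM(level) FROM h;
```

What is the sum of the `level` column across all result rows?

Base: emp_id=2 (Judy) at level 0.
Iteration 1: rows with boss_id in {2} -> Ivan (id 3, level 1).
Iteration 2: rows with boss_id in {3} -> Pam (id 5, level 2), Zane (id 6, level 2).
Iteration 3: rows with boss_id in {5,6} -> Carol (id 7, level 3), Karl (id 8, level 3), Raj (id 9, level 3).
Iteration 4: no rows with boss_id in {7,8,9}; recursion stops.
SUM(level) = 0 + 1 + 2 + 2 + 3 + 3 + 3 = 14.

14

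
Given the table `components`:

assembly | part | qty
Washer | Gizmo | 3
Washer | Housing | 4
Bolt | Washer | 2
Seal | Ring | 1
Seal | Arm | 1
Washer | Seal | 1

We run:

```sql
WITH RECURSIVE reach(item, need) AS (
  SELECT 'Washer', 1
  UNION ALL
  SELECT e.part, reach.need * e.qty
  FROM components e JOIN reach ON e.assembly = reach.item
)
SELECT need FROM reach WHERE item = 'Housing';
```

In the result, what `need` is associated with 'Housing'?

Base: (Washer, need=1).
Iteration 1: components of {Washer} -> Gizmo = 1*3 = 3, Housing = 1*4 = 4, Seal = 1*1 = 1.
Iteration 2: components of {Gizmo,Housing,Seal} -> Arm = 1*1 = 1, Ring = 1*1 = 1.
Iteration 3: no further components; recursion stops.

4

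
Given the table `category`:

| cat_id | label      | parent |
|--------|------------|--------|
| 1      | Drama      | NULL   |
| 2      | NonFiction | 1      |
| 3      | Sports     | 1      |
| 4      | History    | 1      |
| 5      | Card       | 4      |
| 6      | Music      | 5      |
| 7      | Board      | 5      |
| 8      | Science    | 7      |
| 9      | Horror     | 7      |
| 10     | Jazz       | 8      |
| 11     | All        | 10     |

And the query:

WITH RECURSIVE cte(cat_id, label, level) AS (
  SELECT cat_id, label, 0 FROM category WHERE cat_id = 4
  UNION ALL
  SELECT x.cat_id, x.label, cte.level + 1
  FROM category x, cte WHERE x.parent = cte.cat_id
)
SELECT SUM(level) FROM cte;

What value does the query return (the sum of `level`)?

Base: cat_id=4 (History) at level 0.
Iteration 1: rows with parent in {4} -> Card (id 5, level 1).
Iteration 2: rows with parent in {5} -> Music (id 6, level 2), Board (id 7, level 2).
Iteration 3: rows with parent in {6,7} -> Science (id 8, level 3), Horror (id 9, level 3).
Iteration 4: rows with parent in {8,9} -> Jazz (id 10, level 4).
Iteration 5: rows with parent in {10} -> All (id 11, level 5).
Iteration 6: no rows with parent in {11}; recursion stops.
SUM(level) = 0 + 1 + 2 + 2 + 3 + 3 + 4 + 5 = 20.

20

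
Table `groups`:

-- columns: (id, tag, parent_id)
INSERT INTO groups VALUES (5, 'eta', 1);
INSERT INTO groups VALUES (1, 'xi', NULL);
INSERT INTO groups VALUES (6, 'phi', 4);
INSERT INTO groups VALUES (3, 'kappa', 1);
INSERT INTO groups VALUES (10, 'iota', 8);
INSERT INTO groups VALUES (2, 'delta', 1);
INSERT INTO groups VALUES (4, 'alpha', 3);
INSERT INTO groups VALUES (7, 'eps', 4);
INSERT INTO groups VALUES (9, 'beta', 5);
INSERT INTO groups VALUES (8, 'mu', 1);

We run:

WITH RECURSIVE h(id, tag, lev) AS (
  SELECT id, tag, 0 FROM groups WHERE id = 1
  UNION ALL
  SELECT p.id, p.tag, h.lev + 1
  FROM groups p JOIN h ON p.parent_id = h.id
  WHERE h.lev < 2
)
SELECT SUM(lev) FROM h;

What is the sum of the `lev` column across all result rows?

10

Base: id=1 (xi) at lev 0.
Iteration 1: rows with parent_id in {1} -> delta (id 2, lev 1), kappa (id 3, lev 1), eta (id 5, lev 1), mu (id 8, lev 1).
Iteration 2: rows with parent_id in {2,3,5,8} -> alpha (id 4, lev 2), beta (id 9, lev 2), iota (id 10, lev 2).
Iteration 3: lev < 2 fails for all current rows; recursion stops.
SUM(lev) = 0 + 1 + 1 + 1 + 1 + 2 + 2 + 2 = 10.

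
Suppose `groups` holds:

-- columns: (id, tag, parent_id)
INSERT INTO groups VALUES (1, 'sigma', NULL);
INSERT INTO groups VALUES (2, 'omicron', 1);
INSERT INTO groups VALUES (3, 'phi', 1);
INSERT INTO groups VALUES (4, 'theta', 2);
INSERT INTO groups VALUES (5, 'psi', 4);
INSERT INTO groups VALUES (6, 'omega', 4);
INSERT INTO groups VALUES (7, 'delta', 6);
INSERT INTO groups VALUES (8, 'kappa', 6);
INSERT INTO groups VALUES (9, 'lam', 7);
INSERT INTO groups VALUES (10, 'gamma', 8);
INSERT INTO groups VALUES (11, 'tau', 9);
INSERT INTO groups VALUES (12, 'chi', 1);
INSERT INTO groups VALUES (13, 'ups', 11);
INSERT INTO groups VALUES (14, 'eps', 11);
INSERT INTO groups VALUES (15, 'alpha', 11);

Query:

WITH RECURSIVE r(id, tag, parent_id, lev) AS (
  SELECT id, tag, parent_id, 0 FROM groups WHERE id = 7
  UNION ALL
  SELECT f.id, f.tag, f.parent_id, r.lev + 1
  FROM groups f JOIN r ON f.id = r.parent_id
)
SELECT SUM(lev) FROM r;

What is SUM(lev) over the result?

10

Base: id=7 (delta), parent_id=6, lev 0.
Iteration 1: join on id=6 -> omega (id 6, parent_id=4, lev 1).
Iteration 2: join on id=4 -> theta (id 4, parent_id=2, lev 2).
Iteration 3: join on id=2 -> omicron (id 2, parent_id=1, lev 3).
Iteration 4: join on id=1 -> sigma (id 1, parent_id=NULL, lev 4).
Iteration 5: parent_id is NULL; no match; recursion stops.
SUM(lev) = 0 + 1 + 2 + 3 + 4 = 10.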